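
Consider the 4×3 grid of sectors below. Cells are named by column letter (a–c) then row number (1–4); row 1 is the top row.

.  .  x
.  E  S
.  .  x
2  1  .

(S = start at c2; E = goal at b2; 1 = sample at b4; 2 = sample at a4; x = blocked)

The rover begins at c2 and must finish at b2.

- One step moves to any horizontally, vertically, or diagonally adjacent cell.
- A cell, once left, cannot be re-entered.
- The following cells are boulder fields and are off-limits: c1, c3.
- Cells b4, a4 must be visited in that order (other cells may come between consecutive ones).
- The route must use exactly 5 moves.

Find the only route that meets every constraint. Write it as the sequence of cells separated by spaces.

c2 b3 b4 a4 a3 b2

The waypoints must appear in the order b4, a4, with no cell reused.
Route from c2: down-left to b3, down to b4, left to a4, up to a3, up-right to b2 — 5 moves in all.
Check: order respected (1 at step 2, 2 at step 3); 5 moves as required.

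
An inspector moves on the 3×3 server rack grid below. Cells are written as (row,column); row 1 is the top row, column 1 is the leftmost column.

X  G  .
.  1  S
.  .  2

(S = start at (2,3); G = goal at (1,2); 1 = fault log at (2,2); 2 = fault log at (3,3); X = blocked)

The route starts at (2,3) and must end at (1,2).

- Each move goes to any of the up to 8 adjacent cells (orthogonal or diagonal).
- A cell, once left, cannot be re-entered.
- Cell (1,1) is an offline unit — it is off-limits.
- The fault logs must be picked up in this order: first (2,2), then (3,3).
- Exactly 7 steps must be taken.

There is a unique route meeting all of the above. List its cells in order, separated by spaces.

The waypoints must appear in the order (2,2), (3,3), with no cell reused.
Route from (2,3): up to (1,3), down-left to (2,2), down-right to (3,3), 2× left (reaching (3,1)), up to (2,1), up-right to (1,2) — 7 moves in all.
Check: order respected (1 at step 2, 2 at step 3); 7 moves as required.

(2,3) (1,3) (2,2) (3,3) (3,2) (3,1) (2,1) (1,2)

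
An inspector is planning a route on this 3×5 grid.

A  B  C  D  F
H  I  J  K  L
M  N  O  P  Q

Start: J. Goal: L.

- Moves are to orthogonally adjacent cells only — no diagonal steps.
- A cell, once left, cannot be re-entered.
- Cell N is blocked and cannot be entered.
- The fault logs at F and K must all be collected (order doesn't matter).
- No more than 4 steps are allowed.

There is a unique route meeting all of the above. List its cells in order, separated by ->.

The budget equals the shortest possible length, so every move has to be on a shortest route through the required cells.
Route from J: right to K, up to D, right to F, down to L — 4 moves in all.
Check: all required cells visited; 4 ≤ 4 moves.

J -> K -> D -> F -> L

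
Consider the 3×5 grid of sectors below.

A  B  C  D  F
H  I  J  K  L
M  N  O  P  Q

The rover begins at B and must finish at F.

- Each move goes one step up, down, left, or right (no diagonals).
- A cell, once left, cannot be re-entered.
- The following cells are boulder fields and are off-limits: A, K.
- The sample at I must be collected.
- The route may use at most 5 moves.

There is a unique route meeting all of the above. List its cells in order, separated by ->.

B -> I -> J -> C -> D -> F

The budget equals the shortest possible length, so every move has to be on a shortest route through the required cells.
Route from B: down 1 to I, right 1 to J, up 1 to C, right 2 to F — 5 moves in all.
Check: all required cells visited; 5 ≤ 5 moves.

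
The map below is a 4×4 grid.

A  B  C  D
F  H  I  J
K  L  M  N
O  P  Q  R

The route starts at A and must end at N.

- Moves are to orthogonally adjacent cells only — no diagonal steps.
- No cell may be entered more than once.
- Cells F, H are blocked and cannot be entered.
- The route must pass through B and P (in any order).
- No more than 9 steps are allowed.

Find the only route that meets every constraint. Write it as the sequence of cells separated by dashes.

A - B - C - I - M - L - P - Q - R - N

The budget equals the shortest possible length, so every move has to be on a shortest route through the required cells.
Route from A: right 2 to C, down 2 to M, left 1 to L, down 1 to P, right 2 to R, up 1 to N — 9 moves in all.
Check: all required cells visited; 9 ≤ 9 moves.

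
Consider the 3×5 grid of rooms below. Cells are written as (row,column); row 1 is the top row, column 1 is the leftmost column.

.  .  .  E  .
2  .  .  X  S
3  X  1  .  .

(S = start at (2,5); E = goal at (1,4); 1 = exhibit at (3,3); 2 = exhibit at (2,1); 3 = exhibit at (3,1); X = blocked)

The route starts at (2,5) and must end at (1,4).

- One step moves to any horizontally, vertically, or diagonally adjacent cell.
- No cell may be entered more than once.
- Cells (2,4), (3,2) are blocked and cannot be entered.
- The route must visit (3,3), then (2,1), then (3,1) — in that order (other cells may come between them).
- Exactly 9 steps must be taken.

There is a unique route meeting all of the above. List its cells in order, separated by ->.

The waypoints must appear in the order (3,3), (2,1), (3,1), with no cell reused.
Route from (2,5): down-left 1 to (3,4), left 1 to (3,3), up 1 to (2,3), up-left 1 to (1,2), down-left 1 to (2,1), down 1 to (3,1), up-right 2 to (1,3), right 1 to (1,4) — 9 moves in all.
Check: order respected (1 at step 2, 2 at step 5, 3 at step 6); 9 moves as required.

(2,5) -> (3,4) -> (3,3) -> (2,3) -> (1,2) -> (2,1) -> (3,1) -> (2,2) -> (1,3) -> (1,4)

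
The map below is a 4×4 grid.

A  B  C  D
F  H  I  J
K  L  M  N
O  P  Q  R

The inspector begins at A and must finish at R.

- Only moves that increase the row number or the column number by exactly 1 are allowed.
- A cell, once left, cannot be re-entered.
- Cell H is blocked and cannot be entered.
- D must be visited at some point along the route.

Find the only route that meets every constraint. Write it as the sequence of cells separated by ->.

A -> B -> C -> D -> J -> N -> R

Moves only go right or down, so the column and row indices never decrease.
Route from A: 3× right (reaching D), 3× down (reaching R) — 6 moves in all.
Check: all required cells visited.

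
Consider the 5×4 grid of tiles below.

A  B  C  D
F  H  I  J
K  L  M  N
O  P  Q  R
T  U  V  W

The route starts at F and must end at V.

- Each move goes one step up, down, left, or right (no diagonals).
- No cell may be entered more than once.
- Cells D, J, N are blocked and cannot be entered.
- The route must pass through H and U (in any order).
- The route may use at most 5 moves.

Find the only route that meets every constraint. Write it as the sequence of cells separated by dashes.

Any route must reach H and U and still end at V within 5 moves, so the order of the required stops is forced.
Route from F: right to H, 3× down (reaching U), right to V — 5 moves in all.
Check: all required cells visited; 5 ≤ 5 moves.

F - H - L - P - U - V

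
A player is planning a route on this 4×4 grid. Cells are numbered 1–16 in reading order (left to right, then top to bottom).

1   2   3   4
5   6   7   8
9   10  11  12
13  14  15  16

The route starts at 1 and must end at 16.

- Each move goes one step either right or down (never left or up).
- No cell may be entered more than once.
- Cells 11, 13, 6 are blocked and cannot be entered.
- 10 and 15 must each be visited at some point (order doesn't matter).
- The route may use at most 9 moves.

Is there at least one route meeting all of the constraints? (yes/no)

One route that works: 1 → 5 → 9 → 10 → 14 → 15 → 16.

yes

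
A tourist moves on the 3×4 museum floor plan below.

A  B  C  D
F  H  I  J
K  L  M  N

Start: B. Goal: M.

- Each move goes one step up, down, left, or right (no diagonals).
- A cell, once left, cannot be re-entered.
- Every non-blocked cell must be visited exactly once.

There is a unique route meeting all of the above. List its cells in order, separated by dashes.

Need to visit all 12 open cells exactly once, starting at B and ending at M.
Cell K has only two open neighbours (F and L), so the path must pass straight through it: one of those is the cell it's entered from and the other is where it exits.
Route from B: left 1 to A, down 2 to K, right 1 to L, up 1 to H, right 1 to I, up 1 to C, right 1 to D, down 2 to N, left 1 to M — 11 moves in all.
Check: all 12 open cells covered.

B - A - F - K - L - H - I - C - D - J - N - M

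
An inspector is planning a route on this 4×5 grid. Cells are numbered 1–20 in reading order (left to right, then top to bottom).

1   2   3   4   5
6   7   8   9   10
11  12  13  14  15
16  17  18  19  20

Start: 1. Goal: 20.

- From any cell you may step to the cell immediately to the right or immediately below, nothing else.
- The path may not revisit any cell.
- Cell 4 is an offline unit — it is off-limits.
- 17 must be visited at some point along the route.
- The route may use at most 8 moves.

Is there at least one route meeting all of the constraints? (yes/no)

One route that works: 1 → 6 → 11 → 16 → 17 → 18 → 19 → 20.

yes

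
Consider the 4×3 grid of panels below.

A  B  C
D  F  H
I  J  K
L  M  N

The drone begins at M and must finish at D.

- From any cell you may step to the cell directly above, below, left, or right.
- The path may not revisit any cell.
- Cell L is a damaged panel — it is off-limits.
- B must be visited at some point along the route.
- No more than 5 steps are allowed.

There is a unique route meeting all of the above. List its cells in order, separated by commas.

Any route must reach B and still end at D within 5 moves, so the order of the required stops is forced.
Route from M: 3× up (reaching B), left to A, down to D — 5 moves in all.
Check: all required cells visited; 5 ≤ 5 moves.

M, J, F, B, A, D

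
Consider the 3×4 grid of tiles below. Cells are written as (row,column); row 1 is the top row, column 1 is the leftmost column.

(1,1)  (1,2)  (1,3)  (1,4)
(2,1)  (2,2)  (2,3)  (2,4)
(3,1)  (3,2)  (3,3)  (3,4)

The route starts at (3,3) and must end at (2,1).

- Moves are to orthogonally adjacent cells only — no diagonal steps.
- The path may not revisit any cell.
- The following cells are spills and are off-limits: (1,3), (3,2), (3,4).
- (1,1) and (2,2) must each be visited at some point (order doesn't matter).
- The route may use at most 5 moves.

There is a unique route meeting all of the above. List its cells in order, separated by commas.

(3,3), (2,3), (2,2), (1,2), (1,1), (2,1)

The budget equals the shortest possible length, so every move has to be on a shortest route through the required cells.
Route from (3,3): up 1 to (2,3), left 1 to (2,2), up 1 to (1,2), left 1 to (1,1), down 1 to (2,1) — 5 moves in all.
Check: all required cells visited; 5 ≤ 5 moves.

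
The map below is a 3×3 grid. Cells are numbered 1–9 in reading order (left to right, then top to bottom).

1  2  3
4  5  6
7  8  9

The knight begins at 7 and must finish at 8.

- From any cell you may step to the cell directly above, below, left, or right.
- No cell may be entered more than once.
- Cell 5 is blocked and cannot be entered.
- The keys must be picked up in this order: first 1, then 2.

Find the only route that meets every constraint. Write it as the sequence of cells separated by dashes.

7 - 4 - 1 - 2 - 3 - 6 - 9 - 8

The waypoints must appear in the order 1, 2, with no cell reused.
Route from 7: up 2 to 1, right 2 to 3, down 2 to 9, left 1 to 8 — 7 moves in all.
Check: order respected (1 at step 2, 2 at step 3).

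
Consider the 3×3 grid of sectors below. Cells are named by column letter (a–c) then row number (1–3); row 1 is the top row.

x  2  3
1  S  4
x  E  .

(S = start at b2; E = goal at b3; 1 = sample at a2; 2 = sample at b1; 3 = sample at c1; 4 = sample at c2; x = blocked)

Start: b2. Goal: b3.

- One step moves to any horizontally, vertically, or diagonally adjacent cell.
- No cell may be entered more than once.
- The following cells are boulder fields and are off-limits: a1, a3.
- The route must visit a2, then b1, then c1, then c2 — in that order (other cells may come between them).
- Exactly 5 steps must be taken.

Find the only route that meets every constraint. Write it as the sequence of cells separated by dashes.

b2 - a2 - b1 - c1 - c2 - b3

The waypoints must appear in the order a2, b1, c1, c2, with no cell reused.
Route from b2: left to a2, up-right to b1, right to c1, down to c2, down-left to b3 — 5 moves in all.
Check: order respected (1 at step 1, 2 at step 2, 3 at step 3, 4 at step 4); 5 moves as required.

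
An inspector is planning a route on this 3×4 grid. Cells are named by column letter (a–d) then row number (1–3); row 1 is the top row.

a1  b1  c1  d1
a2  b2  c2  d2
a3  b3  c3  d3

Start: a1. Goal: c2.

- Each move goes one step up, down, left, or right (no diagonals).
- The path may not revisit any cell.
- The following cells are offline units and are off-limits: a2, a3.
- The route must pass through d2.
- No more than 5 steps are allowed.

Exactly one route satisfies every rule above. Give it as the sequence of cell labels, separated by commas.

Any route must reach d2 and still end at c2 within 5 moves, so the order of the required stops is forced.
Route from a1: right 3 to d1, down 1 to d2, left 1 to c2 — 5 moves in all.
Check: all required cells visited; 5 ≤ 5 moves.

a1, b1, c1, d1, d2, c2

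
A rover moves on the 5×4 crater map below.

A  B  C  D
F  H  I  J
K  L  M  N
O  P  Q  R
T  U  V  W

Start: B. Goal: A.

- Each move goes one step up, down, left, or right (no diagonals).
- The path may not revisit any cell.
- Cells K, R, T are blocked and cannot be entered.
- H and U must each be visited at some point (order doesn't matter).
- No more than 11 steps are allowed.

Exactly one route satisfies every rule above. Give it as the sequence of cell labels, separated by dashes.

B - C - I - M - Q - V - U - P - L - H - F - A

Any route must reach H and U and still end at A within 11 moves, so the order of the required stops is forced.
Route from B: right to C, 4× down (reaching V), left to U, 3× up (reaching H), left to F, up to A — 11 moves in all.
Check: all required cells visited; 11 ≤ 11 moves.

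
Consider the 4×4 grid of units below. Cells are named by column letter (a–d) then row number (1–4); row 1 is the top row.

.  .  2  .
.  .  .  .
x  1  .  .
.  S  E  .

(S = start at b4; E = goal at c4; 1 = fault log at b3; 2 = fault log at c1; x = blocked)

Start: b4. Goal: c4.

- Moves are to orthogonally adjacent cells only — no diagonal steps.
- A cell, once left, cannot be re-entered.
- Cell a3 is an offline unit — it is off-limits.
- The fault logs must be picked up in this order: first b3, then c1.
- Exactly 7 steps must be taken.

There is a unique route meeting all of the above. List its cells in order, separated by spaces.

The waypoints must appear in the order b3, c1, with no cell reused.
Route from b4: up 3 to b1, right 1 to c1, down 3 to c4 — 7 moves in all.
Check: order respected (1 at step 1, 2 at step 4); 7 moves as required.

b4 b3 b2 b1 c1 c2 c3 c4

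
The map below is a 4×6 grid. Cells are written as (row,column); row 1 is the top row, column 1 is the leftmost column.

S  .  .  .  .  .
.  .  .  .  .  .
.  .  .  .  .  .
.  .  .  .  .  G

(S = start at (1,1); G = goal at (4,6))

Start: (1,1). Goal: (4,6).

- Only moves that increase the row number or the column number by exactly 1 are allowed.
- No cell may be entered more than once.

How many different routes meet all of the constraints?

56

A right/down-only route from (1,1) to (4,6) makes exactly 3 down-moves and 5 right-moves in some order.
With no other constraints that would be C(8,3) = 56 routes.
That gives 56 routes.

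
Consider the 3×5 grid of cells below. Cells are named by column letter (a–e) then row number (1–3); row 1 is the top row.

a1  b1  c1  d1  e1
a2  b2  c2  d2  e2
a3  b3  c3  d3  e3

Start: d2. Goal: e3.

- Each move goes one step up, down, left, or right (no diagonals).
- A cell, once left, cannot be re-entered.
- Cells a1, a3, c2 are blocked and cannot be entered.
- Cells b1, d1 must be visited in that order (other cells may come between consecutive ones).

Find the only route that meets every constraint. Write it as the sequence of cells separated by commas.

d2, d3, c3, b3, b2, b1, c1, d1, e1, e2, e3

The waypoints must appear in the order b1, d1, with no cell reused.
Route from d2: down to d3, 2× left (reaching b3), 2× up (reaching b1), 3× right (reaching e1), 2× down (reaching e3) — 10 moves in all.
Check: order respected (b1 at step 5, d1 at step 7).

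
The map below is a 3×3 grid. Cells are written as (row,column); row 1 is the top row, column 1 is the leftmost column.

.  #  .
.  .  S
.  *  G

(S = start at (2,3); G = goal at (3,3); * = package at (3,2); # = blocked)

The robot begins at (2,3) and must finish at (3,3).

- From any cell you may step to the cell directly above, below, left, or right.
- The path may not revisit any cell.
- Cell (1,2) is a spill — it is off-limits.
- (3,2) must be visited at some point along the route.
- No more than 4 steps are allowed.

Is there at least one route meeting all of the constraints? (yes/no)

One route that works: (2,3) → (2,2) → (3,2) → (3,3).

yes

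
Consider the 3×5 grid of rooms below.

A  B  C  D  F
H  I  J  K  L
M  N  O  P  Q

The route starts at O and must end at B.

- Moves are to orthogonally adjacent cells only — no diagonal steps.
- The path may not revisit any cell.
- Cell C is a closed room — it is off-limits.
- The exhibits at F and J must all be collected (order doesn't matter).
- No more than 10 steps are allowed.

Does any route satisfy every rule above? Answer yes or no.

yes

One route that works: O → P → Q → L → F → D → K → J → I → B.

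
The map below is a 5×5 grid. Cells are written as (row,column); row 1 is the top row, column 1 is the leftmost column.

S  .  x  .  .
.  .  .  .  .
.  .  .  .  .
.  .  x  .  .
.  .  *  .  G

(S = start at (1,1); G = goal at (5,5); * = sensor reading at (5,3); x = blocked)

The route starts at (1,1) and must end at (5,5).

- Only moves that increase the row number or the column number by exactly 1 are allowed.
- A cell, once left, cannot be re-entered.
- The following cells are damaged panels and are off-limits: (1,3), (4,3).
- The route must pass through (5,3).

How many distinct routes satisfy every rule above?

A right/down-only route from (1,1) to (5,5) makes exactly 4 down-moves and 4 right-moves in some order.
With no other constraints that would be C(8,4) = 70 routes.
Split at (5,3) and multiply the segment counts (each segment already excludes blocked cells): (1,1)→(5,3): 5; (5,3)→(5,5): 1; product = 5.
That gives 5 routes.

5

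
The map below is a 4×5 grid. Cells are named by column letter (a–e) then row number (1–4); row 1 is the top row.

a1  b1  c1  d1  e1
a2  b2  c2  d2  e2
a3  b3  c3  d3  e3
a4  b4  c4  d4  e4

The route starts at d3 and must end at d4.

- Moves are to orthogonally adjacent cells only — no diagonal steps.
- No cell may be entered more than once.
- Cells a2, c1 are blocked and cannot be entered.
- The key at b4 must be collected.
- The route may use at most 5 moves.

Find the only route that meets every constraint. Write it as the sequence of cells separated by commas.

Any route must reach b4 and still end at d4 within 5 moves, so the order of the required stops is forced.
Route from d3: left 2 to b3, down 1 to b4, right 2 to d4 — 5 moves in all.
Check: all required cells visited; 5 ≤ 5 moves.

d3, c3, b3, b4, c4, d4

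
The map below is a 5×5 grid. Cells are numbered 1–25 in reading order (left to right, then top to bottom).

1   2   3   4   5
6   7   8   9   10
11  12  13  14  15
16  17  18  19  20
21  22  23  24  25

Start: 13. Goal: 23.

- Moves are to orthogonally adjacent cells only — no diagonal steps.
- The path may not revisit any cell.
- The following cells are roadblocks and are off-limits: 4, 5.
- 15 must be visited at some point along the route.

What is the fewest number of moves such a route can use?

6

Any route passes through 15 somewhere between 13 and 23. Summing Manhattan distances along the two legs (13 → 15 → 23) gives a lower bound of 2 + 4 = 6 moves.
A route of 6 moves achieves this: 13 → 14 → 15 → 20 → 25 → 24 → 23.
Since 6 matches the lower bound, it is optimal.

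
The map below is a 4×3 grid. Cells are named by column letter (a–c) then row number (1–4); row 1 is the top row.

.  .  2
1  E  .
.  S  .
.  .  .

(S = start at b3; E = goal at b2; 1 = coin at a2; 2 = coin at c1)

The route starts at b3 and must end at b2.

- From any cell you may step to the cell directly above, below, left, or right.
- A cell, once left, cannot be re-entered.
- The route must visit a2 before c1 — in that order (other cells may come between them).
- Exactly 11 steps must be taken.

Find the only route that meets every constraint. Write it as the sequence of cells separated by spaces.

b3 c3 c4 b4 a4 a3 a2 a1 b1 c1 c2 b2

The waypoints must appear in the order a2, c1, with no cell reused.
Route from b3: right 1 to c3, down 1 to c4, left 2 to a4, up 3 to a1, right 2 to c1, down 1 to c2, left 1 to b2 — 11 moves in all.
Check: order respected (1 at step 6, 2 at step 9); 11 moves as required.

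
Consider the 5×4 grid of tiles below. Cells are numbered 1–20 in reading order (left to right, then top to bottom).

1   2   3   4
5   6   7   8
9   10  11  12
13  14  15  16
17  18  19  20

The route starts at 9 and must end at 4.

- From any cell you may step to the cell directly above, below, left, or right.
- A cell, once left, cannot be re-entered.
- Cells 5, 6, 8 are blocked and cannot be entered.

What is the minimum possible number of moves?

The Manhattan distance from 9 to 4 is |3−1| + |1−4| = 5, so at least 5 moves are needed.
A route of 5 moves achieves this: 9 → 10 → 11 → 7 → 3 → 4.
Since 5 matches the lower bound, it is optimal.

5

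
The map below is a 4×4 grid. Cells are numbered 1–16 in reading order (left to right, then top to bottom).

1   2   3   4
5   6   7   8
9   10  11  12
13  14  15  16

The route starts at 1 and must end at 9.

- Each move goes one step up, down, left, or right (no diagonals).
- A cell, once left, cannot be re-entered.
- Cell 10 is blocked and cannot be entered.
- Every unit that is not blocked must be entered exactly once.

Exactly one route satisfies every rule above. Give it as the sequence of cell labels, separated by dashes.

1 - 5 - 6 - 2 - 3 - 4 - 8 - 7 - 11 - 12 - 16 - 15 - 14 - 13 - 9

Need to visit all 15 open cells exactly once, starting at 1 and ending at 9.
Cell 13 has only two open neighbours (9 and 14), so the path must pass straight through it: one of those is the cell it's entered from and the other is where it exits.
Route from 1: down to 5, right to 6, up to 2, 2× right (reaching 4), down to 8, left to 7, down to 11, right to 12, down to 16, 3× left (reaching 13), up to 9 — 14 moves in all.
Check: all 15 open cells covered.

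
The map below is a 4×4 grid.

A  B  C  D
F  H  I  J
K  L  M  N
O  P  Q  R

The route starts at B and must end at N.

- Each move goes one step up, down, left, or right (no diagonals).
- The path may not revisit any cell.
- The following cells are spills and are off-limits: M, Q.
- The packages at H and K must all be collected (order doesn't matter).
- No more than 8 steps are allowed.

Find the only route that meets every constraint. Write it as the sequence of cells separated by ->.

The budget equals the shortest possible length, so every move has to be on a shortest route through the required cells.
Route from B: left to A, 2× down (reaching K), right to L, up to H, 2× right (reaching J), down to N — 8 moves in all.
Check: all required cells visited; 8 ≤ 8 moves.

B -> A -> F -> K -> L -> H -> I -> J -> N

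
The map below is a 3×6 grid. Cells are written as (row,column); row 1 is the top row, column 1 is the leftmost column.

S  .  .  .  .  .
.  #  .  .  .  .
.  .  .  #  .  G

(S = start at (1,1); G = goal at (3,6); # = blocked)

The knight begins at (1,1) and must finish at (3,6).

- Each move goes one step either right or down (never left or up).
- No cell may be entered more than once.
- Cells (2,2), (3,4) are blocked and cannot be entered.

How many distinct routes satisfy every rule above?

A right/down-only route from (1,1) to (3,6) makes exactly 2 down-moves and 5 right-moves in some order.
With no other constraints that would be C(7,2) = 21 routes.
Subtract routes through each blocked cell (inclusion–exclusion for overlaps): − through (2,2): 10 − through (3,4): 10 + through (2,2)&(3,4): 6 → 7.
That gives 7 routes.

7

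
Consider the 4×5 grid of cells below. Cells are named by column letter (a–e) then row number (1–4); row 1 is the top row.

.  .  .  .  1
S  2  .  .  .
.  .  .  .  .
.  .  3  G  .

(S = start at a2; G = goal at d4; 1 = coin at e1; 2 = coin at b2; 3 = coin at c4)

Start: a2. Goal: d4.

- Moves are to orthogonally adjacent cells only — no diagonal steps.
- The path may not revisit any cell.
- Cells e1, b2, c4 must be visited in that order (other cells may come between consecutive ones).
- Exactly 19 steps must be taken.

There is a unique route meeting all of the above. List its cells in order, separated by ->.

a2 -> a1 -> b1 -> c1 -> d1 -> e1 -> e2 -> d2 -> c2 -> b2 -> b3 -> a3 -> a4 -> b4 -> c4 -> c3 -> d3 -> e3 -> e4 -> d4

The waypoints must appear in the order e1, b2, c4, with no cell reused.
Route from a2: up 1 to a1, right 4 to e1, down 1 to e2, left 3 to b2, down 1 to b3, left 1 to a3, down 1 to a4, right 2 to c4, up 1 to c3, right 2 to e3, down 1 to e4, left 1 to d4 — 19 moves in all.
Check: order respected (1 at step 5, 2 at step 9, 3 at step 14); 19 moves as required.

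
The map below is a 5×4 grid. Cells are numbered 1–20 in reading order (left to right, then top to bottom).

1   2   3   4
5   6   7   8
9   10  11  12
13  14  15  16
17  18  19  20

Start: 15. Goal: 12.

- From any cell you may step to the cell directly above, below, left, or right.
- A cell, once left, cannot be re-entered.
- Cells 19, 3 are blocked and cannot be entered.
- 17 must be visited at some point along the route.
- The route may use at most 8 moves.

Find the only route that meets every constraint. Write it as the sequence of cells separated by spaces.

15 14 18 17 13 9 10 11 12

Any route must reach 17 and still end at 12 within 8 moves, so the order of the required stops is forced.
Route from 15: left 1 to 14, down 1 to 18, left 1 to 17, up 2 to 9, right 3 to 12 — 8 moves in all.
Check: all required cells visited; 8 ≤ 8 moves.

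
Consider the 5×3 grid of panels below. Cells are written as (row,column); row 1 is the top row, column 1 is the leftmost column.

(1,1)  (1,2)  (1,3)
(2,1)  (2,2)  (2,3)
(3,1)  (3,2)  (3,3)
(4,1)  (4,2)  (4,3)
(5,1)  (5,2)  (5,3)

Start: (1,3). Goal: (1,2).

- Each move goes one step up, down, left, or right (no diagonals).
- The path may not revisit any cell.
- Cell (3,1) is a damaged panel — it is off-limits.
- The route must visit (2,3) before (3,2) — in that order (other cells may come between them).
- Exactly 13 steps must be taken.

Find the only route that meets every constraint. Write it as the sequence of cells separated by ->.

(1,3) -> (2,3) -> (3,3) -> (4,3) -> (5,3) -> (5,2) -> (5,1) -> (4,1) -> (4,2) -> (3,2) -> (2,2) -> (2,1) -> (1,1) -> (1,2)

The waypoints must appear in the order (2,3), (3,2), with no cell reused.
Route from (1,3): down 4 to (5,3), left 2 to (5,1), up 1 to (4,1), right 1 to (4,2), up 2 to (2,2), left 1 to (2,1), up 1 to (1,1), right 1 to (1,2) — 13 moves in all.
Check: order respected ((2,3) at step 1, (3,2) at step 9); 13 moves as required.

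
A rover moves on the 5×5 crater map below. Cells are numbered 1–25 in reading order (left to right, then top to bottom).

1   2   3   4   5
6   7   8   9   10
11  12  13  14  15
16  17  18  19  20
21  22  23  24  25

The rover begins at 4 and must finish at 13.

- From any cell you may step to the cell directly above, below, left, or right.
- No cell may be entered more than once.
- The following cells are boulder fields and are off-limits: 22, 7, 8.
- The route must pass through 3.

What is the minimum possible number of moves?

Any route passes through 3 somewhere between 4 and 13. Summing Manhattan distances along the two legs (4 → 3 → 13) gives a lower bound of 1 + 2 = 3 moves.
That bound ignores the blocked cells. Measuring each leg by the fewest moves that actually steer around them (4→3: 1; 3→13: 4) raises the lower bound to 5.
The shortest route satisfying every rule uses 7 moves: 4 → 3 → 2 → 1 → 6 → 11 → 12 → 13.
The bound of 5 isn't tight here; checking systematically, no route of length 5 through 6 satisfies every constraint, so 7 is the minimum.

7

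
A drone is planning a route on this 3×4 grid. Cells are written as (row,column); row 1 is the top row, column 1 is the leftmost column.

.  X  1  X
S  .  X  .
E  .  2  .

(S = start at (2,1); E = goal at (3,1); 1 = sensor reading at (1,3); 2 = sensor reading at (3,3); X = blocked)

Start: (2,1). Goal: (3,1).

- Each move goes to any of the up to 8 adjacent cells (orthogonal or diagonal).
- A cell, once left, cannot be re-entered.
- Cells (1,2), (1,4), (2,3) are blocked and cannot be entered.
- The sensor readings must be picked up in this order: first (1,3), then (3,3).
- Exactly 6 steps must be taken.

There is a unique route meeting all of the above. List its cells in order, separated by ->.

(2,1) -> (2,2) -> (1,3) -> (2,4) -> (3,3) -> (3,2) -> (3,1)

The waypoints must appear in the order (1,3), (3,3), with no cell reused.
Route from (2,1): right 1 to (2,2), up-right 1 to (1,3), down-right 1 to (2,4), down-left 1 to (3,3), left 2 to (3,1) — 6 moves in all.
Check: order respected (1 at step 2, 2 at step 4); 6 moves as required.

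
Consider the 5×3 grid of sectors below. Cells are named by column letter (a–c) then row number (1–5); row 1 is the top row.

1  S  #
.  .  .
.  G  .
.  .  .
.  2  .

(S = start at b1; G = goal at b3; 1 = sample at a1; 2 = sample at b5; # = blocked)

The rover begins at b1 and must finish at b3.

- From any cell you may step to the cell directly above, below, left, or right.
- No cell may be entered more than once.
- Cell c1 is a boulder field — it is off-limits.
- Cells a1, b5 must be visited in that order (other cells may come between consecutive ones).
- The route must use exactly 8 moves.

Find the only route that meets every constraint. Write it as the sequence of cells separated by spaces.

The waypoints must appear in the order a1, b5, with no cell reused.
Route from b1: left 1 to a1, down 4 to a5, right 1 to b5, up 2 to b3 — 8 moves in all.
Check: order respected (1 at step 1, 2 at step 6); 8 moves as required.

b1 a1 a2 a3 a4 a5 b5 b4 b3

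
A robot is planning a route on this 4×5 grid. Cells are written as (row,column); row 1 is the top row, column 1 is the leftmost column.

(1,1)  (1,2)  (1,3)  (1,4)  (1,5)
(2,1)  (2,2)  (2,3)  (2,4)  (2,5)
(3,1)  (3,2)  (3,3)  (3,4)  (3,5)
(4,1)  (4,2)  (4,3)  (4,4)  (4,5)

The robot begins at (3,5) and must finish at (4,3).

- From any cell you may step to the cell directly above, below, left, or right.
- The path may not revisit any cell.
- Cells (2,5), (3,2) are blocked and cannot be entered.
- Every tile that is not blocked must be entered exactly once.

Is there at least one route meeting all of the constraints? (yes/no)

no

Cell (1,5) has only one open neighbour but is neither the start nor the goal, so a Hamiltonian route would have to both enter and leave it through the same neighbour — impossible without revisiting.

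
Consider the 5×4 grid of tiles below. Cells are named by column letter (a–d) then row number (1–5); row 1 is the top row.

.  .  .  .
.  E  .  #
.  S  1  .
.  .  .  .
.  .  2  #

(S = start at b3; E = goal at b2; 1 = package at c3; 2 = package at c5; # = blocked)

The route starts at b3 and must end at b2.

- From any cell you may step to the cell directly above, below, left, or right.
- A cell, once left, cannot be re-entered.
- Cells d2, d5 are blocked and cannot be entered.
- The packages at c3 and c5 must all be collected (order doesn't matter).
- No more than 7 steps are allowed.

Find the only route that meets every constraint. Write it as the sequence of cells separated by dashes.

b3 - b4 - b5 - c5 - c4 - c3 - c2 - b2

The budget equals the shortest possible length, so every move has to be on a shortest route through the required cells.
Route from b3: 2× down (reaching b5), right to c5, 3× up (reaching c2), left to b2 — 7 moves in all.
Check: all required cells visited; 7 ≤ 7 moves.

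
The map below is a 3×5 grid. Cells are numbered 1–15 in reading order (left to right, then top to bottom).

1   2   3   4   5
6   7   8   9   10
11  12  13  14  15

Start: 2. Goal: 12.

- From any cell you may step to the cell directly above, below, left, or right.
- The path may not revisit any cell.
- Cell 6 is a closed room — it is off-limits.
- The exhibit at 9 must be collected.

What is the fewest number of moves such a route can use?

6

Any route passes through 9 somewhere between 2 and 12. Summing Manhattan distances along the two legs (2 → 9 → 12) gives a lower bound of 3 + 3 = 6 moves.
A route of 6 moves achieves this: 2 → 7 → 8 → 9 → 14 → 13 → 12.
Since 6 matches the lower bound, it is optimal.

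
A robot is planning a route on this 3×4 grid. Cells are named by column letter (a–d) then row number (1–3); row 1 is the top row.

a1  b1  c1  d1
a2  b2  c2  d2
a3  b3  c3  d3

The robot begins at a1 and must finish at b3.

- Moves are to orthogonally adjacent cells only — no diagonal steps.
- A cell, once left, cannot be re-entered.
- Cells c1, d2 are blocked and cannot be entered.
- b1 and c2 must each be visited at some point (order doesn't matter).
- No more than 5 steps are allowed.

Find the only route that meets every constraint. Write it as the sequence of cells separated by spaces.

Any route must reach b1 and c2 and still end at b3 within 5 moves, so the order of the required stops is forced.
Route from a1: right 1 to b1, down 1 to b2, right 1 to c2, down 1 to c3, left 1 to b3 — 5 moves in all.
Check: all required cells visited; 5 ≤ 5 moves.

a1 b1 b2 c2 c3 b3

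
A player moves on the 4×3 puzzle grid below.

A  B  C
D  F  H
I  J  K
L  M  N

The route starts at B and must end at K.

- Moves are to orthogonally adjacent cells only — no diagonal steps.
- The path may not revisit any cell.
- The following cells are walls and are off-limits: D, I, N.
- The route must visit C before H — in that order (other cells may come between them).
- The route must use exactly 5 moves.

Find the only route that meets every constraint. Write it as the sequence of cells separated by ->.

B -> C -> H -> F -> J -> K

The waypoints must appear in the order C, H, with no cell reused.
Route from B: right 1 to C, down 1 to H, left 1 to F, down 1 to J, right 1 to K — 5 moves in all.
Check: order respected (C at step 1, H at step 2); 5 moves as required.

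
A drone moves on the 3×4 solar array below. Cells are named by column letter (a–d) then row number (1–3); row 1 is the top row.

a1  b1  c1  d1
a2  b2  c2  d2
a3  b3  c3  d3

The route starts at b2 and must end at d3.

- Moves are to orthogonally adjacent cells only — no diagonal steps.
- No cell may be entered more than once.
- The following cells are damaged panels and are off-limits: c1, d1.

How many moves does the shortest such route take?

The Manhattan distance from b2 to d3 is |2−3| + |2−4| = 3, so at least 3 moves are needed.
A route of 3 moves achieves this: b2 → b3 → c3 → d3.
Since 3 matches the lower bound, it is optimal.

3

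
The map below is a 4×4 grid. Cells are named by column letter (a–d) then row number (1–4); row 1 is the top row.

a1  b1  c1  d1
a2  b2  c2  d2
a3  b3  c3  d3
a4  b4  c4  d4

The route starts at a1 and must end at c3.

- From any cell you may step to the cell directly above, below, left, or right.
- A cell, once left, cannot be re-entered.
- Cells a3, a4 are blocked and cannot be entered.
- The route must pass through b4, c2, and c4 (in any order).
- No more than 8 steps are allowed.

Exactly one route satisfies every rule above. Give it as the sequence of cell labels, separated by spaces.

a1 b1 c1 c2 b2 b3 b4 c4 c3

The budget equals the shortest possible length, so every move has to be on a shortest route through the required cells.
Route from a1: right 2 to c1, down 1 to c2, left 1 to b2, down 2 to b4, right 1 to c4, up 1 to c3 — 8 moves in all.
Check: all required cells visited; 8 ≤ 8 moves.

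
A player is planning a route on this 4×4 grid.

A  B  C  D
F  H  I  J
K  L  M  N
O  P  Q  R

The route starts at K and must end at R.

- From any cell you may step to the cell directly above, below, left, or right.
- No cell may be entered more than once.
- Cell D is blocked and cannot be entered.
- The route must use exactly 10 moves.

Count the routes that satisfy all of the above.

22

Need simple routes of exactly 10 moves from K to R (Manhattan distance 4, so 3 moves are spent on a detour and 3 undoing it).
Branch systematically from the start, pruning whenever the remaining move budget drops below the Manhattan distance to R or differs from it in parity. Grouping the completions by first move — via F: 13; via O: 5; via L: 4 — and summing: 13 + 5 + 4 = 22.
That gives 22 routes.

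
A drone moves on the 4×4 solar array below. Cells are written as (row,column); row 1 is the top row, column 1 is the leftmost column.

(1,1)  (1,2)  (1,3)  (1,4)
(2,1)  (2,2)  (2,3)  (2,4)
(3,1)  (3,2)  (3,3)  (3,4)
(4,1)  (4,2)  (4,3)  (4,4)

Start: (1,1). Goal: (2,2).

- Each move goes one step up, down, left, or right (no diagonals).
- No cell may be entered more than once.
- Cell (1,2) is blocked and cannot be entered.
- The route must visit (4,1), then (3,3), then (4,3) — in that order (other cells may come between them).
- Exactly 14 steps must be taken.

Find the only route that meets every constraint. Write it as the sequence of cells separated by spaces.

The waypoints must appear in the order (4,1), (3,3), (4,3), with no cell reused.
Route from (1,1): down 3 to (4,1), right 1 to (4,2), up 1 to (3,2), right 1 to (3,3), down 1 to (4,3), right 1 to (4,4), up 3 to (1,4), left 1 to (1,3), down 1 to (2,3), left 1 to (2,2) — 14 moves in all.
Check: order respected ((4,1) at step 3, (3,3) at step 6, (4,3) at step 7); 14 moves as required.

(1,1) (2,1) (3,1) (4,1) (4,2) (3,2) (3,3) (4,3) (4,4) (3,4) (2,4) (1,4) (1,3) (2,3) (2,2)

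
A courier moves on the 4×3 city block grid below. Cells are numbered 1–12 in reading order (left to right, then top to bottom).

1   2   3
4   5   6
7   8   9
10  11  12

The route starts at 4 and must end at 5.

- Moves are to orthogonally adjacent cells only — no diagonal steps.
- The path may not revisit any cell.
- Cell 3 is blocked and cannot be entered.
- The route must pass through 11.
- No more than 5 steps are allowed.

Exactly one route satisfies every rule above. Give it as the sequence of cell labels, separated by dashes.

4 - 7 - 10 - 11 - 8 - 5

The budget equals the shortest possible length, so every move has to be on a shortest route through the required cells.
Route from 4: 2× down (reaching 10), right to 11, 2× up (reaching 5) — 5 moves in all.
Check: all required cells visited; 5 ≤ 5 moves.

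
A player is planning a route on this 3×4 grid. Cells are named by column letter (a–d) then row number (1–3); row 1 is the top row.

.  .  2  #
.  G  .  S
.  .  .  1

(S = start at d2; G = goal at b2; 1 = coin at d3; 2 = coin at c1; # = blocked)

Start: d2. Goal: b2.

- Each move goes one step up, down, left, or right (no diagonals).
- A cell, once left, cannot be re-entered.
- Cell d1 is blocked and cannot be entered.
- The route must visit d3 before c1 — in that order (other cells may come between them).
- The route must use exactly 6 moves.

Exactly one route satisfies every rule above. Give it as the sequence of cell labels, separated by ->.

d2 -> d3 -> c3 -> c2 -> c1 -> b1 -> b2

The waypoints must appear in the order d3, c1, with no cell reused.
Route from d2: down to d3, left to c3, 2× up (reaching c1), left to b1, down to b2 — 6 moves in all.
Check: order respected (1 at step 1, 2 at step 4); 6 moves as required.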